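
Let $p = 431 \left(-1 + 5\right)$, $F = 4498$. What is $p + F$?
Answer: $6222$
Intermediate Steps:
$p = 1724$ ($p = 431 \cdot 4 = 1724$)
$p + F = 1724 + 4498 = 6222$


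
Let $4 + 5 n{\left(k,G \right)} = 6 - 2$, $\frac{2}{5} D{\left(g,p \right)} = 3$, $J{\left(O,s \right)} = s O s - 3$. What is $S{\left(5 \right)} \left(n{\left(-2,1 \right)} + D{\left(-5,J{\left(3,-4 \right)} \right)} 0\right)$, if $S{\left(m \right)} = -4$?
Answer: $0$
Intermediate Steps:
$J{\left(O,s \right)} = -3 + O s^{2}$ ($J{\left(O,s \right)} = O s s - 3 = O s^{2} - 3 = -3 + O s^{2}$)
$D{\left(g,p \right)} = \frac{15}{2}$ ($D{\left(g,p \right)} = \frac{5}{2} \cdot 3 = \frac{15}{2}$)
$n{\left(k,G \right)} = 0$ ($n{\left(k,G \right)} = - \frac{4}{5} + \frac{6 - 2}{5} = - \frac{4}{5} + \frac{1}{5} \cdot 4 = - \frac{4}{5} + \frac{4}{5} = 0$)
$S{\left(5 \right)} \left(n{\left(-2,1 \right)} + D{\left(-5,J{\left(3,-4 \right)} \right)} 0\right) = - 4 \left(0 + \frac{15}{2} \cdot 0\right) = - 4 \left(0 + 0\right) = \left(-4\right) 0 = 0$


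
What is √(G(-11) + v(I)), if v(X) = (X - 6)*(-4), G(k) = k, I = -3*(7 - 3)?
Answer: √61 ≈ 7.8102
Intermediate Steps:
I = -12 (I = -3*4 = -12)
v(X) = 24 - 4*X (v(X) = (-6 + X)*(-4) = 24 - 4*X)
√(G(-11) + v(I)) = √(-11 + (24 - 4*(-12))) = √(-11 + (24 + 48)) = √(-11 + 72) = √61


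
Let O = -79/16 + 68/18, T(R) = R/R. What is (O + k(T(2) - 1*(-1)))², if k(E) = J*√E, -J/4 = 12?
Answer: 95579377/20736 + 334*√2/3 ≈ 4766.8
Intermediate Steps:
T(R) = 1
J = -48 (J = -4*12 = -48)
k(E) = -48*√E
O = -167/144 (O = -79*1/16 + 68*(1/18) = -79/16 + 34/9 = -167/144 ≈ -1.1597)
(O + k(T(2) - 1*(-1)))² = (-167/144 - 48*√(1 - 1*(-1)))² = (-167/144 - 48*√(1 + 1))² = (-167/144 - 48*√2)²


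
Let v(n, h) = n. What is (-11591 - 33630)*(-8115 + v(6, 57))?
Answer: 366697089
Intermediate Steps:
(-11591 - 33630)*(-8115 + v(6, 57)) = (-11591 - 33630)*(-8115 + 6) = -45221*(-8109) = 366697089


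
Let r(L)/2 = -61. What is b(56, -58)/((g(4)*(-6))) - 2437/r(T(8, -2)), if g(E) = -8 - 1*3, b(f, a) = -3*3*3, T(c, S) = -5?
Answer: 13129/671 ≈ 19.566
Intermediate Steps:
b(f, a) = -27 (b(f, a) = -9*3 = -27)
r(L) = -122 (r(L) = 2*(-61) = -122)
g(E) = -11 (g(E) = -8 - 3 = -11)
b(56, -58)/((g(4)*(-6))) - 2437/r(T(8, -2)) = -27/((-11*(-6))) - 2437/(-122) = -27/66 - 2437*(-1/122) = -27*1/66 + 2437/122 = -9/22 + 2437/122 = 13129/671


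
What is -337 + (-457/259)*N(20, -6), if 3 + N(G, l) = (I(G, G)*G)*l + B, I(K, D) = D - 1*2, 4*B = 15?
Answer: 3597977/1036 ≈ 3472.9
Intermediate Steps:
B = 15/4 (B = (¼)*15 = 15/4 ≈ 3.7500)
I(K, D) = -2 + D (I(K, D) = D - 2 = -2 + D)
N(G, l) = ¾ + G*l*(-2 + G) (N(G, l) = -3 + (((-2 + G)*G)*l + 15/4) = -3 + ((G*(-2 + G))*l + 15/4) = -3 + (G*l*(-2 + G) + 15/4) = -3 + (15/4 + G*l*(-2 + G)) = ¾ + G*l*(-2 + G))
-337 + (-457/259)*N(20, -6) = -337 + (-457/259)*(¾ + 20*(-6)*(-2 + 20)) = -337 + (-457*1/259)*(¾ + 20*(-6)*18) = -337 - 457*(¾ - 2160)/259 = -337 - 457/259*(-8637/4) = -337 + 3947109/1036 = 3597977/1036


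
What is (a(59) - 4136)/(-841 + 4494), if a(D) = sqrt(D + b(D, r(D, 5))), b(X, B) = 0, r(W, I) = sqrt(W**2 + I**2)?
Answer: -4136/3653 + sqrt(59)/3653 ≈ -1.1301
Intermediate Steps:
r(W, I) = sqrt(I**2 + W**2)
a(D) = sqrt(D) (a(D) = sqrt(D + 0) = sqrt(D))
(a(59) - 4136)/(-841 + 4494) = (sqrt(59) - 4136)/(-841 + 4494) = (-4136 + sqrt(59))/3653 = (-4136 + sqrt(59))*(1/3653) = -4136/3653 + sqrt(59)/3653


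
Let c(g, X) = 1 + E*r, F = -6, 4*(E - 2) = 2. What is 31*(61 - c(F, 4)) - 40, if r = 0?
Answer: 1820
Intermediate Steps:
E = 5/2 (E = 2 + (¼)*2 = 2 + ½ = 5/2 ≈ 2.5000)
c(g, X) = 1 (c(g, X) = 1 + (5/2)*0 = 1 + 0 = 1)
31*(61 - c(F, 4)) - 40 = 31*(61 - 1*1) - 40 = 31*(61 - 1) - 40 = 31*60 - 40 = 1860 - 40 = 1820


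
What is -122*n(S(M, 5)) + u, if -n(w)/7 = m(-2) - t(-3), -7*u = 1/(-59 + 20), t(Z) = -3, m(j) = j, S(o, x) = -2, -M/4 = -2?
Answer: 233143/273 ≈ 854.00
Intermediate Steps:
M = 8 (M = -4*(-2) = 8)
u = 1/273 (u = -1/(7*(-59 + 20)) = -⅐/(-39) = -⅐*(-1/39) = 1/273 ≈ 0.0036630)
n(w) = -7 (n(w) = -7*(-2 - 1*(-3)) = -7*(-2 + 3) = -7*1 = -7)
-122*n(S(M, 5)) + u = -122*(-7) + 1/273 = 854 + 1/273 = 233143/273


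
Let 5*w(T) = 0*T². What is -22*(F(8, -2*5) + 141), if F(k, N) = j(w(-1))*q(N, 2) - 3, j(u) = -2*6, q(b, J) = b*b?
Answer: 23364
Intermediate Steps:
q(b, J) = b²
w(T) = 0 (w(T) = (0*T²)/5 = (⅕)*0 = 0)
j(u) = -12
F(k, N) = -3 - 12*N² (F(k, N) = -12*N² - 3 = -3 - 12*N²)
-22*(F(8, -2*5) + 141) = -22*((-3 - 12*(-2*5)²) + 141) = -22*((-3 - 12*(-10)²) + 141) = -22*((-3 - 12*100) + 141) = -22*((-3 - 1200) + 141) = -22*(-1203 + 141) = -22*(-1062) = 23364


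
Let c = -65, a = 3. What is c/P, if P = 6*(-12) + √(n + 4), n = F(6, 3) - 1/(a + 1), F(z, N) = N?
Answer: 160/177 + 10*√3/531 ≈ 0.93657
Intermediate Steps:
n = 11/4 (n = 3 - 1/(3 + 1) = 3 - 1/4 = 3 - 1*¼ = 3 - ¼ = 11/4 ≈ 2.7500)
P = -72 + 3*√3/2 (P = 6*(-12) + √(11/4 + 4) = -72 + √(27/4) = -72 + 3*√3/2 ≈ -69.402)
c/P = -65/(-72 + 3*√3/2)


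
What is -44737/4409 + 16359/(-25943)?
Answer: -1232738822/114382687 ≈ -10.777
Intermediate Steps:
-44737/4409 + 16359/(-25943) = -44737*1/4409 + 16359*(-1/25943) = -44737/4409 - 16359/25943 = -1232738822/114382687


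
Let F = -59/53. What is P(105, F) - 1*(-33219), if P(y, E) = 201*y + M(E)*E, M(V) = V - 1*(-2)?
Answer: 152593343/2809 ≈ 54323.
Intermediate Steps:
M(V) = 2 + V (M(V) = V + 2 = 2 + V)
F = -59/53 (F = -59*1/53 = -59/53 ≈ -1.1132)
P(y, E) = 201*y + E*(2 + E) (P(y, E) = 201*y + (2 + E)*E = 201*y + E*(2 + E))
P(105, F) - 1*(-33219) = (201*105 - 59*(2 - 59/53)/53) - 1*(-33219) = (21105 - 59/53*47/53) + 33219 = (21105 - 2773/2809) + 33219 = 59281172/2809 + 33219 = 152593343/2809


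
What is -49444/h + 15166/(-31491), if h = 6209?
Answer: -1651206698/195527619 ≈ -8.4449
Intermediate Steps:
-49444/h + 15166/(-31491) = -49444/6209 + 15166/(-31491) = -49444*1/6209 + 15166*(-1/31491) = -49444/6209 - 15166/31491 = -1651206698/195527619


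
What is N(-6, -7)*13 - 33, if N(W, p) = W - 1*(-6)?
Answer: -33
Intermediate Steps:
N(W, p) = 6 + W (N(W, p) = W + 6 = 6 + W)
N(-6, -7)*13 - 33 = (6 - 6)*13 - 33 = 0*13 - 33 = 0 - 33 = -33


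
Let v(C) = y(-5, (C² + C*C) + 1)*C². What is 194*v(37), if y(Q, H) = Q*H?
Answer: -3637200270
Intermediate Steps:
y(Q, H) = H*Q
v(C) = C²*(-5 - 10*C²) (v(C) = (((C² + C*C) + 1)*(-5))*C² = (((C² + C²) + 1)*(-5))*C² = ((2*C² + 1)*(-5))*C² = ((1 + 2*C²)*(-5))*C² = (-5 - 10*C²)*C² = C²*(-5 - 10*C²))
194*v(37) = 194*(37²*(-5 - 10*37²)) = 194*(1369*(-5 - 10*1369)) = 194*(1369*(-5 - 13690)) = 194*(1369*(-13695)) = 194*(-18748455) = -3637200270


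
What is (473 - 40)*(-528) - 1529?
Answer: -230153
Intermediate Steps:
(473 - 40)*(-528) - 1529 = 433*(-528) - 1529 = -228624 - 1529 = -230153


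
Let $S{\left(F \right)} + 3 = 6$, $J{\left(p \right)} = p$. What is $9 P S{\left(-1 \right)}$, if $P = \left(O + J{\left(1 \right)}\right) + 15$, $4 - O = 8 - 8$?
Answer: $540$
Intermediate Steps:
$S{\left(F \right)} = 3$ ($S{\left(F \right)} = -3 + 6 = 3$)
$O = 4$ ($O = 4 - \left(8 - 8\right) = 4 - 0 = 4 + 0 = 4$)
$P = 20$ ($P = \left(4 + 1\right) + 15 = 5 + 15 = 20$)
$9 P S{\left(-1 \right)} = 9 \cdot 20 \cdot 3 = 180 \cdot 3 = 540$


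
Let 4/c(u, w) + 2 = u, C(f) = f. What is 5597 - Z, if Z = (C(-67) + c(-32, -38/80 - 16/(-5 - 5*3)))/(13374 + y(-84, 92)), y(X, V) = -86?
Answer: 1264341053/225896 ≈ 5597.0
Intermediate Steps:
c(u, w) = 4/(-2 + u)
Z = -1141/225896 (Z = (-67 + 4/(-2 - 32))/(13374 - 86) = (-67 + 4/(-34))/13288 = (-67 + 4*(-1/34))*(1/13288) = (-67 - 2/17)*(1/13288) = -1141/17*1/13288 = -1141/225896 ≈ -0.0050510)
5597 - Z = 5597 - 1*(-1141/225896) = 5597 + 1141/225896 = 1264341053/225896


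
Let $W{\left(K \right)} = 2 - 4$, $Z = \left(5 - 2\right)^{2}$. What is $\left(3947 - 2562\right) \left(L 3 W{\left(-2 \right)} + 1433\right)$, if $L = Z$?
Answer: $1909915$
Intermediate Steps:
$Z = 9$ ($Z = 3^{2} = 9$)
$L = 9$
$W{\left(K \right)} = -2$ ($W{\left(K \right)} = 2 - 4 = -2$)
$\left(3947 - 2562\right) \left(L 3 W{\left(-2 \right)} + 1433\right) = \left(3947 - 2562\right) \left(9 \cdot 3 \left(-2\right) + 1433\right) = 1385 \left(27 \left(-2\right) + 1433\right) = 1385 \left(-54 + 1433\right) = 1385 \cdot 1379 = 1909915$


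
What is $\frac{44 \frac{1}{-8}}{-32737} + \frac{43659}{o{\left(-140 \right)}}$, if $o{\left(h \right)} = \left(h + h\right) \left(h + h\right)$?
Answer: $\frac{29177467}{52379200} \approx 0.55704$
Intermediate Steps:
$o{\left(h \right)} = 4 h^{2}$ ($o{\left(h \right)} = 2 h 2 h = 4 h^{2}$)
$\frac{44 \frac{1}{-8}}{-32737} + \frac{43659}{o{\left(-140 \right)}} = \frac{44 \frac{1}{-8}}{-32737} + \frac{43659}{4 \left(-140\right)^{2}} = 44 \left(- \frac{1}{8}\right) \left(- \frac{1}{32737}\right) + \frac{43659}{4 \cdot 19600} = \left(- \frac{11}{2}\right) \left(- \frac{1}{32737}\right) + \frac{43659}{78400} = \frac{11}{65474} + 43659 \cdot \frac{1}{78400} = \frac{11}{65474} + \frac{891}{1600} = \frac{29177467}{52379200}$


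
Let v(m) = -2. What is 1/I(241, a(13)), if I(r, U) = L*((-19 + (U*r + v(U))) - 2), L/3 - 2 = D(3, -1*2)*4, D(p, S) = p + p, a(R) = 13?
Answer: 1/242580 ≈ 4.1224e-6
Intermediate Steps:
D(p, S) = 2*p
L = 78 (L = 6 + 3*((2*3)*4) = 6 + 3*(6*4) = 6 + 3*24 = 6 + 72 = 78)
I(r, U) = -1794 + 78*U*r (I(r, U) = 78*((-19 + (U*r - 2)) - 2) = 78*((-19 + (-2 + U*r)) - 2) = 78*((-21 + U*r) - 2) = 78*(-23 + U*r) = -1794 + 78*U*r)
1/I(241, a(13)) = 1/(-1794 + 78*13*241) = 1/(-1794 + 244374) = 1/242580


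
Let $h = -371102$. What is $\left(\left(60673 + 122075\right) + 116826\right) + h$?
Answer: $-71528$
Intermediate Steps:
$\left(\left(60673 + 122075\right) + 116826\right) + h = \left(\left(60673 + 122075\right) + 116826\right) - 371102 = \left(182748 + 116826\right) - 371102 = 299574 - 371102 = -71528$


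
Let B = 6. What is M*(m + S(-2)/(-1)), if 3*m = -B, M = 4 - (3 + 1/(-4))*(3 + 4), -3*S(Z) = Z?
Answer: 122/3 ≈ 40.667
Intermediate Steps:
S(Z) = -Z/3
M = -61/4 (M = 4 - (3 - ¼)*7 = 4 - 11*7/4 = 4 - 1*77/4 = 4 - 77/4 = -61/4 ≈ -15.250)
m = -2 (m = (-1*6)/3 = (⅓)*(-6) = -2)
M*(m + S(-2)/(-1)) = -61*(-2 - ⅓*(-2)/(-1))/4 = -61*(-2 + (⅔)*(-1))/4 = -61*(-2 - ⅔)/4 = -61/4*(-8/3) = 122/3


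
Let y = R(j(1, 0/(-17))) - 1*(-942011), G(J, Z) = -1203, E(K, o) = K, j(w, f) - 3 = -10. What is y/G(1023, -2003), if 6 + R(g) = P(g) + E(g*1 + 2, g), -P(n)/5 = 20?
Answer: -941900/1203 ≈ -782.96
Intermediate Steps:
j(w, f) = -7 (j(w, f) = 3 - 10 = -7)
P(n) = -100 (P(n) = -5*20 = -100)
R(g) = -104 + g (R(g) = -6 + (-100 + (g*1 + 2)) = -6 + (-100 + (g + 2)) = -6 + (-100 + (2 + g)) = -6 + (-98 + g) = -104 + g)
y = 941900 (y = (-104 - 7) - 1*(-942011) = -111 + 942011 = 941900)
y/G(1023, -2003) = 941900/(-1203) = 941900*(-1/1203) = -941900/1203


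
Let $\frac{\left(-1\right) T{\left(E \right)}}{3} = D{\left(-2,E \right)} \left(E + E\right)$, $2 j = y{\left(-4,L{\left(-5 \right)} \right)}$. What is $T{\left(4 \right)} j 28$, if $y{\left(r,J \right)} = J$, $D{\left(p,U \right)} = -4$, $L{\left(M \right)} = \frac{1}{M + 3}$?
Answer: $-672$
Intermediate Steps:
$L{\left(M \right)} = \frac{1}{3 + M}$
$j = - \frac{1}{4}$ ($j = \frac{1}{2 \left(3 - 5\right)} = \frac{1}{2 \left(-2\right)} = \frac{1}{2} \left(- \frac{1}{2}\right) = - \frac{1}{4} \approx -0.25$)
$T{\left(E \right)} = 24 E$ ($T{\left(E \right)} = - 3 \left(- 4 \left(E + E\right)\right) = - 3 \left(- 4 \cdot 2 E\right) = - 3 \left(- 8 E\right) = 24 E$)
$T{\left(4 \right)} j 28 = 24 \cdot 4 \left(- \frac{1}{4}\right) 28 = 96 \left(- \frac{1}{4}\right) 28 = \left(-24\right) 28 = -672$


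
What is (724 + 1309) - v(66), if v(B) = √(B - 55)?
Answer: 2033 - √11 ≈ 2029.7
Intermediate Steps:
v(B) = √(-55 + B)
(724 + 1309) - v(66) = (724 + 1309) - √(-55 + 66) = 2033 - √11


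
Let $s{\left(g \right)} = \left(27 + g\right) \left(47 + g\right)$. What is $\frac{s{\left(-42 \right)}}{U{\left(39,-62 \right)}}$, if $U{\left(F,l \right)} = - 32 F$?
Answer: $\frac{25}{416} \approx 0.060096$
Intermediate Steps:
$\frac{s{\left(-42 \right)}}{U{\left(39,-62 \right)}} = \frac{1269 + \left(-42\right)^{2} + 74 \left(-42\right)}{\left(-32\right) 39} = \frac{1269 + 1764 - 3108}{-1248} = \left(-75\right) \left(- \frac{1}{1248}\right) = \frac{25}{416}$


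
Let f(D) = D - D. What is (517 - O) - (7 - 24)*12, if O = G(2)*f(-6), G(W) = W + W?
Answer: 721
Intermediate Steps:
G(W) = 2*W
f(D) = 0
O = 0 (O = (2*2)*0 = 4*0 = 0)
(517 - O) - (7 - 24)*12 = (517 - 1*0) - (7 - 24)*12 = (517 + 0) - (-17)*12 = 517 - 1*(-204) = 517 + 204 = 721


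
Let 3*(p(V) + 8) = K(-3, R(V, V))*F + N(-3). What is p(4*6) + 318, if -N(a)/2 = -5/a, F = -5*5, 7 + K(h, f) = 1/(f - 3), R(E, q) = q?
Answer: 23110/63 ≈ 366.83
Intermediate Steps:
K(h, f) = -7 + 1/(-3 + f) (K(h, f) = -7 + 1/(f - 3) = -7 + 1/(-3 + f))
F = -25
N(a) = 10/a (N(a) = -(-10)/a = 10/a)
p(V) = -82/9 - 25*(22 - 7*V)/(3*(-3 + V)) (p(V) = -8 + (((22 - 7*V)/(-3 + V))*(-25) + 10/(-3))/3 = -8 + (-25*(22 - 7*V)/(-3 + V) + 10*(-⅓))/3 = -8 + (-25*(22 - 7*V)/(-3 + V) - 10/3)/3 = -8 + (-10/3 - 25*(22 - 7*V)/(-3 + V))/3 = -8 + (-10/9 - 25*(22 - 7*V)/(3*(-3 + V))) = -82/9 - 25*(22 - 7*V)/(3*(-3 + V)))
p(4*6) + 318 = (-1404 + 443*(4*6))/(9*(-3 + 4*6)) + 318 = (-1404 + 443*24)/(9*(-3 + 24)) + 318 = (⅑)*(-1404 + 10632)/21 + 318 = (⅑)*(1/21)*9228 + 318 = 3076/63 + 318 = 23110/63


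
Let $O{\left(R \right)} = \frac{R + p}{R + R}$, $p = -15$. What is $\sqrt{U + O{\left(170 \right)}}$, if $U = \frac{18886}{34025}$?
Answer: $\frac{\sqrt{54117975151}}{231370} \approx 1.0055$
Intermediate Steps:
$O{\left(R \right)} = \frac{-15 + R}{2 R}$ ($O{\left(R \right)} = \frac{R - 15}{R + R} = \frac{-15 + R}{2 R}$)
$U = \frac{18886}{34025}$ ($U = 18886 \cdot \frac{1}{34025} = \frac{18886}{34025} \approx 0.55506$)
$\sqrt{U + O{\left(170 \right)}} = \sqrt{\frac{18886}{34025} + \frac{-15 + 170}{2 \cdot 170}} = \sqrt{\frac{18886}{34025} + \frac{1}{2} \cdot \frac{1}{170} \cdot 155} = \sqrt{\frac{18886}{34025} + \frac{31}{68}} = \sqrt{\frac{2339023}{2313700}} = \frac{\sqrt{54117975151}}{231370}$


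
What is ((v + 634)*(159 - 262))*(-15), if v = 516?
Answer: 1776750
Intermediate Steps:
((v + 634)*(159 - 262))*(-15) = ((516 + 634)*(159 - 262))*(-15) = (1150*(-103))*(-15) = -118450*(-15) = 1776750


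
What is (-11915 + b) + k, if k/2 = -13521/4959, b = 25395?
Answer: 22273426/1653 ≈ 13475.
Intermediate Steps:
k = -9014/1653 (k = 2*(-13521/4959) = 2*(-13521*1/4959) = 2*(-4507/1653) = -9014/1653 ≈ -5.4531)
(-11915 + b) + k = (-11915 + 25395) - 9014/1653 = 13480 - 9014/1653 = 22273426/1653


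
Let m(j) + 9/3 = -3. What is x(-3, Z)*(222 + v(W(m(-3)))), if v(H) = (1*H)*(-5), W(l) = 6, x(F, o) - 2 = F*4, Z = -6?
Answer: -1920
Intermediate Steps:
x(F, o) = 2 + 4*F (x(F, o) = 2 + F*4 = 2 + 4*F)
m(j) = -6 (m(j) = -3 - 3 = -6)
v(H) = -5*H (v(H) = H*(-5) = -5*H)
x(-3, Z)*(222 + v(W(m(-3)))) = (2 + 4*(-3))*(222 - 5*6) = (2 - 12)*(222 - 30) = -10*192 = -1920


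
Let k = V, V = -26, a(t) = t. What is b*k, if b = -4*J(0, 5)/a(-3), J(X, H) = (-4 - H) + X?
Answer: 312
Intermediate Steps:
J(X, H) = -4 + X - H
k = -26
b = -12 (b = -4*(-4 + 0 - 1*5)/(-3) = -4*(-4 + 0 - 5)*(-1)/3 = -(-36)*(-1)/3 = -4*3 = -12)
b*k = -12*(-26) = 312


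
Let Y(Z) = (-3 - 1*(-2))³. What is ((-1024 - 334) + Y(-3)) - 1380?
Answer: -2739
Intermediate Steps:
Y(Z) = -1 (Y(Z) = (-3 + 2)³ = (-1)³ = -1)
((-1024 - 334) + Y(-3)) - 1380 = ((-1024 - 334) - 1) - 1380 = (-1358 - 1) - 1380 = -1359 - 1380 = -2739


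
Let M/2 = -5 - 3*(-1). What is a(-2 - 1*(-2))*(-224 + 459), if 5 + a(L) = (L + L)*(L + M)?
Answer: -1175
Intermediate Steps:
M = -4 (M = 2*(-5 - 3*(-1)) = 2*(-5 + 3) = 2*(-2) = -4)
a(L) = -5 + 2*L*(-4 + L) (a(L) = -5 + (L + L)*(L - 4) = -5 + (2*L)*(-4 + L) = -5 + 2*L*(-4 + L))
a(-2 - 1*(-2))*(-224 + 459) = (-5 - 8*(-2 - 1*(-2)) + 2*(-2 - 1*(-2))**2)*(-224 + 459) = (-5 - 8*(-2 + 2) + 2*(-2 + 2)**2)*235 = (-5 - 8*0 + 2*0**2)*235 = (-5 + 0 + 2*0)*235 = (-5 + 0 + 0)*235 = -5*235 = -1175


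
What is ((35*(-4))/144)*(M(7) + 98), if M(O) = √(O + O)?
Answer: -1715/18 - 35*√14/36 ≈ -98.916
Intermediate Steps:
M(O) = √2*√O (M(O) = √(2*O) = √2*√O)
((35*(-4))/144)*(M(7) + 98) = ((35*(-4))/144)*(√2*√7 + 98) = (-140*1/144)*(√14 + 98) = -35*(98 + √14)/36 = -1715/18 - 35*√14/36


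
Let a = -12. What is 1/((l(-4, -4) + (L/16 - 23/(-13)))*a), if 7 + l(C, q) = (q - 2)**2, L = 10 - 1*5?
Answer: -52/19395 ≈ -0.0026811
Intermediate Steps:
L = 5 (L = 10 - 5 = 5)
l(C, q) = -7 + (-2 + q)**2 (l(C, q) = -7 + (q - 2)**2 = -7 + (-2 + q)**2)
1/((l(-4, -4) + (L/16 - 23/(-13)))*a) = 1/(((-7 + (-2 - 4)**2) + (5/16 - 23/(-13)))*(-12)) = 1/(((-7 + (-6)**2) + (5*(1/16) - 23*(-1/13)))*(-12)) = 1/(((-7 + 36) + (5/16 + 23/13))*(-12)) = 1/((29 + 433/208)*(-12)) = 1/((6465/208)*(-12)) = 1/(-19395/52) = -52/19395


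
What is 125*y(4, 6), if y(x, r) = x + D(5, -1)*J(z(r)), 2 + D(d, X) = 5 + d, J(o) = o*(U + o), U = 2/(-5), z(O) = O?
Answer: 34100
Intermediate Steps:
U = -⅖ (U = 2*(-⅕) = -⅖ ≈ -0.40000)
J(o) = o*(-⅖ + o)
D(d, X) = 3 + d (D(d, X) = -2 + (5 + d) = 3 + d)
y(x, r) = x + 8*r*(-2 + 5*r)/5 (y(x, r) = x + (3 + 5)*(r*(-2 + 5*r)/5) = x + 8*(r*(-2 + 5*r)/5) = x + 8*r*(-2 + 5*r)/5)
125*y(4, 6) = 125*(4 + 8*6² - 16/5*6) = 125*(4 + 8*36 - 96/5) = 125*(4 + 288 - 96/5) = 125*(1364/5) = 34100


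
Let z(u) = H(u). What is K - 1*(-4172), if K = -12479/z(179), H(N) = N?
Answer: 734309/179 ≈ 4102.3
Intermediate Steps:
z(u) = u
K = -12479/179 ≈ -69.715
K - 1*(-4172) = -12479/179 - 1*(-4172) = -12479/179 + 4172 = 734309/179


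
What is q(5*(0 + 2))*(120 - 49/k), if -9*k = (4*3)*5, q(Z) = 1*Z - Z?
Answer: 0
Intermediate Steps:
q(Z) = 0 (q(Z) = Z - Z = 0)
k = -20/3 (k = -4*3*5/9 = -4*5/3 = -⅑*60 = -20/3 ≈ -6.6667)
q(5*(0 + 2))*(120 - 49/k) = 0*(120 - 49/(-20/3)) = 0*(120 - 49*(-3/20)) = 0*(120 + 147/20) = 0*(2547/20) = 0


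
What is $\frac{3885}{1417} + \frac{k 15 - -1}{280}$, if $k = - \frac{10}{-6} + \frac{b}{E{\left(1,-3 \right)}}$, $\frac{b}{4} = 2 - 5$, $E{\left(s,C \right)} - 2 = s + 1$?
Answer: $\frac{1060877}{396760} \approx 2.6739$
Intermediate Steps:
$E{\left(s,C \right)} = 3 + s$ ($E{\left(s,C \right)} = 2 + \left(s + 1\right) = 2 + \left(1 + s\right) = 3 + s$)
$b = -12$ ($b = 4 \left(2 - 5\right) = 4 \left(-3\right) = -12$)
$k = - \frac{4}{3}$ ($k = - \frac{10}{-6} - \frac{12}{3 + 1} = \left(-10\right) \left(- \frac{1}{6}\right) - \frac{12}{4} = \frac{5}{3} - 3 = - \frac{4}{3} \approx -1.3333$)
$\frac{3885}{1417} + \frac{k 15 - -1}{280} = \frac{3885}{1417} + \frac{\left(- \frac{4}{3}\right) 15 - -1}{280} = 3885 \cdot \frac{1}{1417} + \left(-20 + 1\right) \frac{1}{280} = \frac{3885}{1417} - \frac{19}{280} = \frac{1060877}{396760}$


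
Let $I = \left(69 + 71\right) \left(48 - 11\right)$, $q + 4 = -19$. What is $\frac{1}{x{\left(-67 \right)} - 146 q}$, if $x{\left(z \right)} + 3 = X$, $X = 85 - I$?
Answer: $- \frac{1}{1740} \approx -0.00057471$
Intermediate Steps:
$q = -23$ ($q = -4 - 19 = -23$)
$I = 5180$ ($I = 140 \cdot 37 = 5180$)
$X = -5095$ ($X = 85 - 5180 = -5095$)
$x{\left(z \right)} = -5098$ ($x{\left(z \right)} = -3 - 5095 = -5098$)
$\frac{1}{x{\left(-67 \right)} - 146 q} = \frac{1}{-5098 - -3358} = \frac{1}{-5098 + 3358} = \frac{1}{-1740} = - \frac{1}{1740}$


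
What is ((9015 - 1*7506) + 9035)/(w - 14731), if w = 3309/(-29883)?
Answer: -52514392/73368297 ≈ -0.71576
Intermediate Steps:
w = -1103/9961 (w = 3309*(-1/29883) = -1103/9961 ≈ -0.11073)
((9015 - 1*7506) + 9035)/(w - 14731) = ((9015 - 1*7506) + 9035)/(-1103/9961 - 14731) = ((9015 - 7506) + 9035)/(-146736594/9961) = (1509 + 9035)*(-9961/146736594) = 10544*(-9961/146736594) = -52514392/73368297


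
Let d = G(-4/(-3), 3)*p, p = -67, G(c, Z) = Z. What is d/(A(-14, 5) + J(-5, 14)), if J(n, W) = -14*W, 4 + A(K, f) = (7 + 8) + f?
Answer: 67/60 ≈ 1.1167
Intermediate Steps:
A(K, f) = 11 + f (A(K, f) = -4 + ((7 + 8) + f) = -4 + (15 + f) = 11 + f)
d = -201 (d = 3*(-67) = -201)
d/(A(-14, 5) + J(-5, 14)) = -201/((11 + 5) - 14*14) = -201/(16 - 196) = -201/(-180) = -201*(-1/180) = 67/60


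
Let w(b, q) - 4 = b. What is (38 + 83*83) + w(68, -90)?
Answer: 6999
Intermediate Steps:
w(b, q) = 4 + b
(38 + 83*83) + w(68, -90) = (38 + 83*83) + (4 + 68) = (38 + 6889) + 72 = 6927 + 72 = 6999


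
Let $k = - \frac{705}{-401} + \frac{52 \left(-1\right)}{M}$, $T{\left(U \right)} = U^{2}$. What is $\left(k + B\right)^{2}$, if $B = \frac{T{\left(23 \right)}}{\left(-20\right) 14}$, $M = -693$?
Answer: $\frac{389489576281}{123559231118400} \approx 0.0031523$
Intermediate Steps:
$B = - \frac{529}{280}$ ($B = \frac{23^{2}}{\left(-20\right) 14} = \frac{529}{-280} = 529 \left(- \frac{1}{280}\right) = - \frac{529}{280} \approx -1.8893$)
$k = \frac{509417}{277893}$ ($k = - \frac{705}{-401} + \frac{52 \left(-1\right)}{-693} = \left(-705\right) \left(- \frac{1}{401}\right) - - \frac{52}{693} = \frac{705}{401} + \frac{52}{693} = \frac{509417}{277893} \approx 1.8331$)
$\left(k + B\right)^{2} = \left(\frac{509417}{277893} - \frac{529}{280}\right)^{2} = \left(- \frac{624091}{11115720}\right)^{2} = \frac{389489576281}{123559231118400}$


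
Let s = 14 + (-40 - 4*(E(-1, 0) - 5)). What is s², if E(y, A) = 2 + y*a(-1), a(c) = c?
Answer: 324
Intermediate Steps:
E(y, A) = 2 - y (E(y, A) = 2 + y*(-1) = 2 - y)
s = -18 (s = 14 + (-40 - 4*((2 - 1*(-1)) - 5)) = 14 + (-40 - 4*((2 + 1) - 5)) = 14 + (-40 - 4*(3 - 5)) = 14 + (-40 - 4*(-2)) = 14 + (-40 - 1*(-8)) = 14 + (-40 + 8) = 14 - 32 = -18)
s² = (-18)² = 324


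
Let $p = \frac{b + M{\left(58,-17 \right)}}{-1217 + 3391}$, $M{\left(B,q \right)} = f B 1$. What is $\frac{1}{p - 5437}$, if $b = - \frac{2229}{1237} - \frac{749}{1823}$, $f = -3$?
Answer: $- \frac{2451240437}{13327592940396} \approx -0.00018392$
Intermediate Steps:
$M{\left(B,q \right)} = - 3 B$ ($M{\left(B,q \right)} = - 3 B 1 = - 3 B$)
$b = - \frac{4989980}{2255051}$ ($b = \left(-2229\right) \frac{1}{1237} - \frac{749}{1823} = - \frac{2229}{1237} - \frac{749}{1823} = - \frac{4989980}{2255051} \approx -2.2128$)
$p = - \frac{198684427}{2451240437}$ ($p = \frac{- \frac{4989980}{2255051} - 174}{-1217 + 3391} = \frac{- \frac{4989980}{2255051} - 174}{2174} = \left(- \frac{397368854}{2255051}\right) \frac{1}{2174} = - \frac{198684427}{2451240437} \approx -0.081055$)
$\frac{1}{p - 5437} = \frac{1}{- \frac{198684427}{2451240437} - 5437} = \frac{1}{- \frac{13327592940396}{2451240437}} = - \frac{2451240437}{13327592940396}$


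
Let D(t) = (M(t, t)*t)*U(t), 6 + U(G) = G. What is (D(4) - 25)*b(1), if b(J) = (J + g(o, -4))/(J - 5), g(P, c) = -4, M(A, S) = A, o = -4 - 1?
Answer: -171/4 ≈ -42.750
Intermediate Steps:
U(G) = -6 + G
o = -5
b(J) = (-4 + J)/(-5 + J) (b(J) = (J - 4)/(J - 5) = (-4 + J)/(-5 + J))
D(t) = t²*(-6 + t) (D(t) = (t*t)*(-6 + t) = t²*(-6 + t))
(D(4) - 25)*b(1) = (4²*(-6 + 4) - 25)*((-4 + 1)/(-5 + 1)) = (16*(-2) - 25)*(-3/(-4)) = (-32 - 25)*(-¼*(-3)) = -57*¾ = -171/4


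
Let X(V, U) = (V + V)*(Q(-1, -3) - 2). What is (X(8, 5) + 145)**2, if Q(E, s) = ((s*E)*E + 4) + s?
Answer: 6561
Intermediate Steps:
Q(E, s) = 4 + s + s*E**2 (Q(E, s) = ((E*s)*E + 4) + s = (s*E**2 + 4) + s = (4 + s*E**2) + s = 4 + s + s*E**2)
X(V, U) = -8*V (X(V, U) = (V + V)*((4 - 3 - 3*(-1)**2) - 2) = (2*V)*((4 - 3 - 3*1) - 2) = (2*V)*((4 - 3 - 3) - 2) = (2*V)*(-2 - 2) = (2*V)*(-4) = -8*V)
(X(8, 5) + 145)**2 = (-8*8 + 145)**2 = (-64 + 145)**2 = 81**2 = 6561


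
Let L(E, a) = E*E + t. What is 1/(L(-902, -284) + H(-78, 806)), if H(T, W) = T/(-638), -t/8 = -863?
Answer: 319/261742091 ≈ 1.2188e-6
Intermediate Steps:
t = 6904 (t = -8*(-863) = 6904)
H(T, W) = -T/638 (H(T, W) = T*(-1/638) = -T/638)
L(E, a) = 6904 + E² (L(E, a) = E*E + 6904 = E² + 6904 = 6904 + E²)
1/(L(-902, -284) + H(-78, 806)) = 1/((6904 + (-902)²) - 1/638*(-78)) = 1/((6904 + 813604) + 39/319) = 1/(820508 + 39/319) = 1/(261742091/319) = 319/261742091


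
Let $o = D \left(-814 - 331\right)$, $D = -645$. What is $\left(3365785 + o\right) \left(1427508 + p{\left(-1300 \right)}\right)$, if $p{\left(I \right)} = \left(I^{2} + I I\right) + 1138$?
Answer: $19736173864260$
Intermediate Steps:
$o = 738525$ ($o = - 645 \left(-814 - 331\right) = \left(-645\right) \left(-1145\right) = 738525$)
$p{\left(I \right)} = 1138 + 2 I^{2}$ ($p{\left(I \right)} = \left(I^{2} + I^{2}\right) + 1138 = 2 I^{2} + 1138 = 1138 + 2 I^{2}$)
$\left(3365785 + o\right) \left(1427508 + p{\left(-1300 \right)}\right) = \left(3365785 + 738525\right) \left(1427508 + \left(1138 + 2 \left(-1300\right)^{2}\right)\right) = 4104310 \left(1427508 + \left(1138 + 2 \cdot 1690000\right)\right) = 4104310 \left(1427508 + \left(1138 + 3380000\right)\right) = 4104310 \left(1427508 + 3381138\right) = 4104310 \cdot 4808646 = 19736173864260$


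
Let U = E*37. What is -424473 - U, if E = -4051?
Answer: -274586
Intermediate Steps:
U = -149887 (U = -4051*37 = -149887)
-424473 - U = -424473 - 1*(-149887) = -424473 + 149887 = -274586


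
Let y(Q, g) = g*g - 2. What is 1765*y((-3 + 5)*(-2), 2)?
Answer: 3530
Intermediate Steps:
y(Q, g) = -2 + g² (y(Q, g) = g² - 2 = -2 + g²)
1765*y((-3 + 5)*(-2), 2) = 1765*(-2 + 2²) = 1765*(-2 + 4) = 1765*2 = 3530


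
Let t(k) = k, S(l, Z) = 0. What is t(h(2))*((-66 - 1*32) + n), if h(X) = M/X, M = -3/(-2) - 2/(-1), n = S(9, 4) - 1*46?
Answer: -252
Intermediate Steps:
n = -46 (n = 0 - 1*46 = 0 - 46 = -46)
M = 7/2 (M = -3*(-1/2) - 2*(-1) = 3/2 + 2 = 7/2 ≈ 3.5000)
h(X) = 7/(2*X)
t(h(2))*((-66 - 1*32) + n) = ((7/2)/2)*((-66 - 1*32) - 46) = ((7/2)*(1/2))*((-66 - 32) - 46) = 7*(-98 - 46)/4 = (7/4)*(-144) = -252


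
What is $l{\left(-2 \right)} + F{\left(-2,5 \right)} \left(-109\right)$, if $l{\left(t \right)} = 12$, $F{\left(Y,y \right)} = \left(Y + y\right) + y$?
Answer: $-860$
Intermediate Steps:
$F{\left(Y,y \right)} = Y + 2 y$
$l{\left(-2 \right)} + F{\left(-2,5 \right)} \left(-109\right) = 12 + \left(-2 + 2 \cdot 5\right) \left(-109\right) = 12 + \left(-2 + 10\right) \left(-109\right) = 12 + 8 \left(-109\right) = 12 - 872 = -860$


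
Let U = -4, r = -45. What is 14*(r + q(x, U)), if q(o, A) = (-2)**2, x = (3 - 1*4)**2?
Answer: -574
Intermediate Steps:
x = 1 (x = (3 - 4)**2 = (-1)**2 = 1)
q(o, A) = 4
14*(r + q(x, U)) = 14*(-45 + 4) = 14*(-41) = -574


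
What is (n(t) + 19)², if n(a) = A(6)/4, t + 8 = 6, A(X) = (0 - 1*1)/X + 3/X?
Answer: 52441/144 ≈ 364.17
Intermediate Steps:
A(X) = 2/X (A(X) = (0 - 1)/X + 3/X = -1/X + 3/X = 2/X)
t = -2 (t = -8 + 6 = -2)
n(a) = 1/12 (n(a) = (2/6)/4 = (2*(⅙))*(¼) = (⅓)*(¼) = 1/12)
(n(t) + 19)² = (1/12 + 19)² = (229/12)² = 52441/144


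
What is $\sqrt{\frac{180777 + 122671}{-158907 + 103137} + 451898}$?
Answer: $\frac{\sqrt{2079168960990}}{2145} \approx 672.23$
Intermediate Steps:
$\sqrt{\frac{180777 + 122671}{-158907 + 103137} + 451898} = \sqrt{\frac{303448}{-55770} + 451898} = \sqrt{303448 \left(- \frac{1}{55770}\right) + 451898} = \sqrt{- \frac{151724}{27885} + 451898} = \sqrt{\frac{12601024006}{27885}} = \frac{\sqrt{2079168960990}}{2145}$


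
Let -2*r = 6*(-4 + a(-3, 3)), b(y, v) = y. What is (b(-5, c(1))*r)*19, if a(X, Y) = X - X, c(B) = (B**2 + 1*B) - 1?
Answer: -1140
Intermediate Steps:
c(B) = -1 + B + B**2 (c(B) = (B**2 + B) - 1 = (B + B**2) - 1 = -1 + B + B**2)
a(X, Y) = 0
r = 12 (r = -3*(-4 + 0) = -3*(-4) = -1/2*(-24) = 12)
(b(-5, c(1))*r)*19 = -5*12*19 = -60*19 = -1140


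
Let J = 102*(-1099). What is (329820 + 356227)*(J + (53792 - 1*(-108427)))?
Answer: 34385361687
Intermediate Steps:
J = -112098
(329820 + 356227)*(J + (53792 - 1*(-108427))) = (329820 + 356227)*(-112098 + (53792 - 1*(-108427))) = 686047*(-112098 + (53792 + 108427)) = 686047*(-112098 + 162219) = 686047*50121 = 34385361687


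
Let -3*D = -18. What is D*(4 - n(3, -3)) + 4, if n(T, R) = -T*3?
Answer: 82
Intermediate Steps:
D = 6 (D = -⅓*(-18) = 6)
n(T, R) = -3*T
D*(4 - n(3, -3)) + 4 = 6*(4 - (-3)*3) + 4 = 6*(4 - 1*(-9)) + 4 = 6*(4 + 9) + 4 = 6*13 + 4 = 78 + 4 = 82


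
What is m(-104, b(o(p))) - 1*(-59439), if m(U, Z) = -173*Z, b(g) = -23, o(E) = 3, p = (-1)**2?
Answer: 63418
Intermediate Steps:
p = 1
m(-104, b(o(p))) - 1*(-59439) = -173*(-23) - 1*(-59439) = 3979 + 59439 = 63418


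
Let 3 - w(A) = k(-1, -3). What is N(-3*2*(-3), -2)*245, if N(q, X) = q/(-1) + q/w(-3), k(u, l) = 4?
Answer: -8820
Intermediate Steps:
w(A) = -1 (w(A) = 3 - 1*4 = 3 - 4 = -1)
N(q, X) = -2*q (N(q, X) = q/(-1) + q/(-1) = q*(-1) + q*(-1) = -q - q = -2*q)
N(-3*2*(-3), -2)*245 = -2*(-3*2)*(-3)*245 = -(-12)*(-3)*245 = -2*18*245 = -36*245 = -8820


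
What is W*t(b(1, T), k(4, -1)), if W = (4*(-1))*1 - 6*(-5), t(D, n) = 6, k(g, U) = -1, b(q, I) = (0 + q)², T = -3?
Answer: 156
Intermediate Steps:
b(q, I) = q²
W = 26 (W = -4*1 + 30 = -4 + 30 = 26)
W*t(b(1, T), k(4, -1)) = 26*6 = 156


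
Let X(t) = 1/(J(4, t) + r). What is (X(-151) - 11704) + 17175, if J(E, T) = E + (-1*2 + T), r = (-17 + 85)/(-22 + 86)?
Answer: 12949841/2367 ≈ 5471.0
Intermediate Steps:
r = 17/16 (r = 68/64 = 68*(1/64) = 17/16 ≈ 1.0625)
J(E, T) = -2 + E + T (J(E, T) = E + (-2 + T) = -2 + E + T)
X(t) = 1/(49/16 + t) (X(t) = 1/((-2 + 4 + t) + 17/16) = 1/((2 + t) + 17/16) = 1/(49/16 + t))
(X(-151) - 11704) + 17175 = (16/(49 + 16*(-151)) - 11704) + 17175 = (16/(49 - 2416) - 11704) + 17175 = (16/(-2367) - 11704) + 17175 = (16*(-1/2367) - 11704) + 17175 = (-16/2367 - 11704) + 17175 = -27703384/2367 + 17175 = 12949841/2367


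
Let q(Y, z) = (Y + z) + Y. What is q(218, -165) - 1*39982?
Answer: -39711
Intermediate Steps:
q(Y, z) = z + 2*Y
q(218, -165) - 1*39982 = (-165 + 2*218) - 1*39982 = (-165 + 436) - 39982 = 271 - 39982 = -39711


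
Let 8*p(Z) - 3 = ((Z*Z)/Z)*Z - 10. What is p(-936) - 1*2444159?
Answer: -18677183/8 ≈ -2.3346e+6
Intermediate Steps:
p(Z) = -7/8 + Z²/8 (p(Z) = 3/8 + (((Z*Z)/Z)*Z - 10)/8 = 3/8 + ((Z²/Z)*Z - 10)/8 = 3/8 + (Z*Z - 10)/8 = 3/8 + (Z² - 10)/8 = 3/8 + (-10 + Z²)/8 = 3/8 + (-5/4 + Z²/8) = -7/8 + Z²/8)
p(-936) - 1*2444159 = (-7/8 + (⅛)*(-936)²) - 1*2444159 = (-7/8 + (⅛)*876096) - 2444159 = (-7/8 + 109512) - 2444159 = 876089/8 - 2444159 = -18677183/8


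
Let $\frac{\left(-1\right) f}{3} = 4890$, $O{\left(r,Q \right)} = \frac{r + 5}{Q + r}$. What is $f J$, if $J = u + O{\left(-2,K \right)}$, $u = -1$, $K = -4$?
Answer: $22005$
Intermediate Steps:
$O{\left(r,Q \right)} = \frac{5 + r}{Q + r}$
$f = -14670$ ($f = \left(-3\right) 4890 = -14670$)
$J = - \frac{3}{2}$ ($J = -1 + \frac{5 - 2}{-4 - 2} = -1 + \frac{1}{-6} \cdot 3 = -1 - \frac{1}{2} = - \frac{3}{2} \approx -1.5$)
$f J = \left(-14670\right) \left(- \frac{3}{2}\right) = 22005$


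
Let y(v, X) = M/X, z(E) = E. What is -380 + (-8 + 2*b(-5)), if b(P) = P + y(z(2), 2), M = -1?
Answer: -399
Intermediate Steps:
y(v, X) = -1/X
b(P) = -1/2 + P (b(P) = P - 1/2 = -1/2 + P)
-380 + (-8 + 2*b(-5)) = -380 + (-8 + 2*(-1/2 - 5)) = -380 + (-8 + 2*(-11/2)) = -380 + (-8 - 11) = -380 - 19 = -399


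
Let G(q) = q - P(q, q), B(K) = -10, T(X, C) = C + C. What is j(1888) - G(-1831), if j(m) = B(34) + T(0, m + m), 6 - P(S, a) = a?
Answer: 11210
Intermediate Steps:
P(S, a) = 6 - a
T(X, C) = 2*C
G(q) = -6 + 2*q (G(q) = q - (6 - q) = q + (-6 + q) = -6 + 2*q)
j(m) = -10 + 4*m (j(m) = -10 + 2*(m + m) = -10 + 2*(2*m) = -10 + 4*m)
j(1888) - G(-1831) = (-10 + 4*1888) - (-6 + 2*(-1831)) = (-10 + 7552) - (-6 - 3662) = 7542 - 1*(-3668) = 7542 + 3668 = 11210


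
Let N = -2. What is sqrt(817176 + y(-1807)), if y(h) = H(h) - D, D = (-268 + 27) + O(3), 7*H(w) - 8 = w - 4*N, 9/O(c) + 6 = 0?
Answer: sqrt(160163878)/14 ≈ 903.97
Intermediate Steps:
O(c) = -3/2 (O(c) = 9/(-6 + 0) = 9/(-6) = 9*(-1/6) = -3/2)
H(w) = 16/7 + w/7 (H(w) = 8/7 + (w - 4*(-2))/7 = 8/7 + (w + 8)/7 = 8/7 + (8 + w)/7 = 8/7 + (8/7 + w/7) = 16/7 + w/7)
D = -485/2 (D = (-268 + 27) - 3/2 = -241 - 3/2 = -485/2 ≈ -242.50)
y(h) = 3427/14 + h/7 (y(h) = (16/7 + h/7) - 1*(-485/2) = (16/7 + h/7) + 485/2 = 3427/14 + h/7)
sqrt(817176 + y(-1807)) = sqrt(817176 + (3427/14 + (1/7)*(-1807))) = sqrt(817176 + (3427/14 - 1807/7)) = sqrt(817176 - 187/14) = sqrt(11440277/14) = sqrt(160163878)/14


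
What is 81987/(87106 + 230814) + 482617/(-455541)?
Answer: -116085156673/144825594720 ≈ -0.80155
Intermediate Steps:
81987/(87106 + 230814) + 482617/(-455541) = 81987/317920 + 482617*(-1/455541) = 81987*(1/317920) - 482617/455541 = 81987/317920 - 482617/455541 = -116085156673/144825594720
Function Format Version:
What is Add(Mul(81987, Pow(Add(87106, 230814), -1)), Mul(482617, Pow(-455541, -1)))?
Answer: Rational(-116085156673, 144825594720) ≈ -0.80155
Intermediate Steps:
Add(Mul(81987, Pow(Add(87106, 230814), -1)), Mul(482617, Pow(-455541, -1))) = Add(Mul(81987, Pow(317920, -1)), Mul(482617, Rational(-1, 455541))) = Add(Mul(81987, Rational(1, 317920)), Rational(-482617, 455541)) = Add(Rational(81987, 317920), Rational(-482617, 455541)) = Rational(-116085156673, 144825594720)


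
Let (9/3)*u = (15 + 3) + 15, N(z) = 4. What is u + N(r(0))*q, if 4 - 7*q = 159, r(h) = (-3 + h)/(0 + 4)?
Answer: -543/7 ≈ -77.571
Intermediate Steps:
r(h) = -¾ + h/4 (r(h) = (-3 + h)/4 = (-3 + h)*(¼) = -¾ + h/4)
u = 11 (u = ((15 + 3) + 15)/3 = (18 + 15)/3 = (⅓)*33 = 11)
q = -155/7 (q = 4/7 - ⅐*159 = 4/7 - 159/7 = -155/7 ≈ -22.143)
u + N(r(0))*q = 11 + 4*(-155/7) = 11 - 620/7 = -543/7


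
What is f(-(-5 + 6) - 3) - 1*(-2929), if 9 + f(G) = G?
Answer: 2916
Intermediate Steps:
f(G) = -9 + G
f(-(-5 + 6) - 3) - 1*(-2929) = (-9 + (-(-5 + 6) - 3)) - 1*(-2929) = (-9 + (-1*1 - 3)) + 2929 = (-9 + (-1 - 3)) + 2929 = (-9 - 4) + 2929 = -13 + 2929 = 2916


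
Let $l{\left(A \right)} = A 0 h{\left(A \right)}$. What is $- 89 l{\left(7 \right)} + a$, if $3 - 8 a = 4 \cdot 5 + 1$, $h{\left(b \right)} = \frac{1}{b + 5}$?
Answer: $- \frac{9}{4} \approx -2.25$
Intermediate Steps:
$h{\left(b \right)} = \frac{1}{5 + b}$
$a = - \frac{9}{4}$ ($a = \frac{3}{8} - \frac{4 \cdot 5 + 1}{8} = \frac{3}{8} - \frac{20 + 1}{8} = \frac{3}{8} - \frac{21}{8} = - \frac{9}{4} \approx -2.25$)
$l{\left(A \right)} = 0$ ($l{\left(A \right)} = \frac{A 0}{5 + A} = \frac{0}{5 + A} = 0$)
$- 89 l{\left(7 \right)} + a = \left(-89\right) 0 - \frac{9}{4} = 0 - \frac{9}{4} = - \frac{9}{4}$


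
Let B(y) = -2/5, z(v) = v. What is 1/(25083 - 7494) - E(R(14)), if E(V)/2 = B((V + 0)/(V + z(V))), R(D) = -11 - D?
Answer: 70361/87945 ≈ 0.80006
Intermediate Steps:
B(y) = -2/5 (B(y) = -2*1/5 = -2/5)
E(V) = -4/5 (E(V) = 2*(-2/5) = -4/5)
1/(25083 - 7494) - E(R(14)) = 1/(25083 - 7494) - 1*(-4/5) = 1/17589 + 4/5 = 70361/87945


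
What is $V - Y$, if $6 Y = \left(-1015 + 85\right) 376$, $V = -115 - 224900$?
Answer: $-166735$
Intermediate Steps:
$V = -225015$ ($V = -115 - 224900 = -225015$)
$Y = -58280$ ($Y = \frac{\left(-1015 + 85\right) 376}{6} = \frac{\left(-930\right) 376}{6} = \frac{1}{6} \left(-349680\right) = -58280$)
$V - Y = -225015 - -58280 = -225015 + 58280 = -166735$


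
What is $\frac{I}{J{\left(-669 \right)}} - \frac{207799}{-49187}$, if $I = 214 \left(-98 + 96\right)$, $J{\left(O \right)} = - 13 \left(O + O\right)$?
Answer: $\frac{1796701885}{427779339} \approx 4.2001$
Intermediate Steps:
$J{\left(O \right)} = - 26 O$ ($J{\left(O \right)} = - 13 \cdot 2 O = - 26 O$)
$I = -428$ ($I = 214 \left(-2\right) = -428$)
$\frac{I}{J{\left(-669 \right)}} - \frac{207799}{-49187} = - \frac{428}{\left(-26\right) \left(-669\right)} - \frac{207799}{-49187} = - \frac{428}{17394} - - \frac{207799}{49187} = \left(-428\right) \frac{1}{17394} + \frac{207799}{49187} = - \frac{214}{8697} + \frac{207799}{49187} = \frac{1796701885}{427779339}$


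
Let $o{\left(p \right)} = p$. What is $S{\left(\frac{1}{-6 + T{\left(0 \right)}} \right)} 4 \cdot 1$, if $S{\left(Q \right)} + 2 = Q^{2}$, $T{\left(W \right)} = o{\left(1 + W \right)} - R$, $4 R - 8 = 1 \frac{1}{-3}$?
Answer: $- \frac{54536}{6889} \approx -7.9164$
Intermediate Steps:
$R = \frac{23}{12}$ ($R = 2 + \frac{1 \frac{1}{-3}}{4} = 2 + \frac{1 \left(- \frac{1}{3}\right)}{4} = 2 + \frac{1}{4} \left(- \frac{1}{3}\right) = 2 - \frac{1}{12} = \frac{23}{12} \approx 1.9167$)
$T{\left(W \right)} = - \frac{11}{12} + W$ ($T{\left(W \right)} = \left(1 + W\right) - \frac{23}{12} = - \frac{11}{12} + W$)
$S{\left(Q \right)} = -2 + Q^{2}$
$S{\left(\frac{1}{-6 + T{\left(0 \right)}} \right)} 4 \cdot 1 = \left(-2 + \left(\frac{1}{-6 + \left(- \frac{11}{12} + 0\right)}\right)^{2}\right) 4 \cdot 1 = \left(-2 + \left(\frac{1}{-6 - \frac{11}{12}}\right)^{2}\right) 4 = \left(-2 + \left(\frac{1}{- \frac{83}{12}}\right)^{2}\right) 4 = \left(-2 + \left(- \frac{12}{83}\right)^{2}\right) 4 = \left(-2 + \frac{144}{6889}\right) 4 = \left(- \frac{13634}{6889}\right) 4 = - \frac{54536}{6889}$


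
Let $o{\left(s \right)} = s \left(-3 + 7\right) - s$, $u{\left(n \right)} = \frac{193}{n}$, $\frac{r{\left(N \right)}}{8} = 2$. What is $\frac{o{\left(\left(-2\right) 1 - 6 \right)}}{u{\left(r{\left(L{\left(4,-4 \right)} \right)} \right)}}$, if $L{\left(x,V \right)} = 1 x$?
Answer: $- \frac{384}{193} \approx -1.9896$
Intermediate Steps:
$L{\left(x,V \right)} = x$
$r{\left(N \right)} = 16$ ($r{\left(N \right)} = 8 \cdot 2 = 16$)
$o{\left(s \right)} = 3 s$ ($o{\left(s \right)} = s 4 - s = 4 s - s = 3 s$)
$\frac{o{\left(\left(-2\right) 1 - 6 \right)}}{u{\left(r{\left(L{\left(4,-4 \right)} \right)} \right)}} = \frac{3 \left(\left(-2\right) 1 - 6\right)}{193 \cdot \frac{1}{16}} = \frac{3 \left(-2 - 6\right)}{193 \cdot \frac{1}{16}} = \frac{3 \left(-8\right)}{\frac{193}{16}} = \left(-24\right) \frac{16}{193} = - \frac{384}{193}$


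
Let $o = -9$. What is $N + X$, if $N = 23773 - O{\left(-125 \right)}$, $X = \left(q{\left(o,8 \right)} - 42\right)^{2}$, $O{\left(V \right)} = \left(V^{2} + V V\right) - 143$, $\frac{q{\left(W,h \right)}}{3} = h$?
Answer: $-7010$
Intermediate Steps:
$q{\left(W,h \right)} = 3 h$
$O{\left(V \right)} = -143 + 2 V^{2}$ ($O{\left(V \right)} = \left(V^{2} + V^{2}\right) - 143 = 2 V^{2} - 143 = -143 + 2 V^{2}$)
$X = 324$ ($X = \left(3 \cdot 8 - 42\right)^{2} = \left(24 - 42\right)^{2} = \left(-18\right)^{2} = 324$)
$N = -7334$ ($N = 23773 - \left(-143 + 2 \left(-125\right)^{2}\right) = 23773 - \left(-143 + 2 \cdot 15625\right) = 23773 - \left(-143 + 31250\right) = 23773 - 31107 = -7334$)
$N + X = -7334 + 324 = -7010$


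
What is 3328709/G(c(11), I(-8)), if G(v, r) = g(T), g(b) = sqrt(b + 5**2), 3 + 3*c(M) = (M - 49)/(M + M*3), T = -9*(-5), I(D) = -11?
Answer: 3328709*sqrt(70)/70 ≈ 3.9786e+5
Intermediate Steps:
T = 45
c(M) = -1 + (-49 + M)/(12*M) (c(M) = -1 + ((M - 49)/(M + M*3))/3 = -1 + ((-49 + M)/(M + 3*M))/3 = -1 + ((-49 + M)/((4*M)))/3 = -1 + ((-49 + M)*(1/(4*M)))/3 = -1 + ((-49 + M)/(4*M))/3 = -1 + (-49 + M)/(12*M))
g(b) = sqrt(25 + b) (g(b) = sqrt(b + 25) = sqrt(25 + b))
G(v, r) = sqrt(70) (G(v, r) = sqrt(25 + 45) = sqrt(70))
3328709/G(c(11), I(-8)) = 3328709/(sqrt(70)) = 3328709*(sqrt(70)/70) = 3328709*sqrt(70)/70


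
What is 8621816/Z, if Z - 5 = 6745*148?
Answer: 8621816/998265 ≈ 8.6368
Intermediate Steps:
Z = 998265 (Z = 5 + 6745*148 = 5 + 998260 = 998265)
8621816/Z = 8621816/998265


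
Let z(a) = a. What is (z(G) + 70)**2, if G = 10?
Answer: 6400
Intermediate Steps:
(z(G) + 70)**2 = (10 + 70)**2 = 80**2 = 6400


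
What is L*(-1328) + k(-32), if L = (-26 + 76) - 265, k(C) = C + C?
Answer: 285456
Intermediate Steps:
k(C) = 2*C
L = -215 (L = 50 - 265 = -215)
L*(-1328) + k(-32) = -215*(-1328) + 2*(-32) = 285520 - 64 = 285456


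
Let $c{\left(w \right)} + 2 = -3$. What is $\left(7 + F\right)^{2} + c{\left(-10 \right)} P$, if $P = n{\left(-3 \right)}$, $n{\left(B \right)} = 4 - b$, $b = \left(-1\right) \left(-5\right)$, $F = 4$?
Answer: $126$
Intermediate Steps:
$b = 5$
$c{\left(w \right)} = -5$ ($c{\left(w \right)} = -2 - 3 = -5$)
$n{\left(B \right)} = -1$ ($n{\left(B \right)} = 4 - 5 = -1$)
$P = -1$
$\left(7 + F\right)^{2} + c{\left(-10 \right)} P = \left(7 + 4\right)^{2} - -5 = 11^{2} + 5 = 121 + 5 = 126$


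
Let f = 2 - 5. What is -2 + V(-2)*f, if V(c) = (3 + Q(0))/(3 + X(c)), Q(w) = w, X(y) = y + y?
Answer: 7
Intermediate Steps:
X(y) = 2*y
f = -3
V(c) = 3/(3 + 2*c) (V(c) = (3 + 0)/(3 + 2*c) = 3/(3 + 2*c))
-2 + V(-2)*f = -2 + (3/(3 + 2*(-2)))*(-3) = -2 + (3/(3 - 4))*(-3) = -2 + (3/(-1))*(-3) = -2 + (3*(-1))*(-3) = -2 - 3*(-3) = -2 + 9 = 7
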